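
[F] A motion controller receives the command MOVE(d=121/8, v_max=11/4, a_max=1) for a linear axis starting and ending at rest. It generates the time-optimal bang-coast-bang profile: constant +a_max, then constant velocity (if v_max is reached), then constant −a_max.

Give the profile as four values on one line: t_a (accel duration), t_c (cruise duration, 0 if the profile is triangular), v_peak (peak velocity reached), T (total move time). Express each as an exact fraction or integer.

t_a=11/4 t_c=11/4 v_peak=11/4 T=33/4

vₘ²/aₘ = (11/4)²/1 = 121/16
121/8 ≥ 121/16 → trapezoidal
t_a = (11/4)/1 = 11/4; v_peak = 11/4
d_cruise = 121/8 − 121/16 = 121/16; t_c = (121/16)/(11/4) = 11/4
T = 2·11/4 + 11/4 = 33/4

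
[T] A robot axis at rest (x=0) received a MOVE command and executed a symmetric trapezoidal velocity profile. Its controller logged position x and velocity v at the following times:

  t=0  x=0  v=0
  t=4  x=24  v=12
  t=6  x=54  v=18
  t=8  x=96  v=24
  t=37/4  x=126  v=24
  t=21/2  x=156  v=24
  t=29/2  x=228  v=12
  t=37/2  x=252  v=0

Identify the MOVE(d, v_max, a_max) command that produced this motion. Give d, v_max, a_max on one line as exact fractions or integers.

final state: t=37/2, x=252, v=0 → d = 252
a_max = (12−0)/(4−0) = 3
max v = 24 over t∈[8,21/2] → v_max = 24
check: 24·(8+5/2) = 252 ✓

d=252 v_max=24 a_max=3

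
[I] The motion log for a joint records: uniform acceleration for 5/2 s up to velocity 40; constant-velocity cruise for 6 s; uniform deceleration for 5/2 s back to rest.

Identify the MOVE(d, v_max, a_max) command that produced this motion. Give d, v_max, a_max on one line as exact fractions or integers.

d=340 v_max=40 a_max=16

a_max = 40/(5/2) = 16
d_a = ½·40·5/2 = 50; d_c = 40·6 = 240
d = 2·50 + 240 = 340
t_c = 6 > 0 ⇒ limit active, v_max = 40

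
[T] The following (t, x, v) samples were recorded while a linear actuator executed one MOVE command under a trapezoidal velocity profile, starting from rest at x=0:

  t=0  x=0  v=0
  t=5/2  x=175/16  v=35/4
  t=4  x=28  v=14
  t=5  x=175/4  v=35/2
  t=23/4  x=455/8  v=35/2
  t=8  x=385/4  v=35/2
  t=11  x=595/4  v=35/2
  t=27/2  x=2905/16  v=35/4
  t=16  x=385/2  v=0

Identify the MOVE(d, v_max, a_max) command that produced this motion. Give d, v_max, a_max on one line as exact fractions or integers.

final state: t=16, x=385/2, v=0 → d = 385/2
a_max = (35/4−0)/(5/2−0) = 7/2
max v = 35/2 over t∈[5,11] → v_max = 35/2
check: 35/2·(5+6) = 385/2 ✓

d=385/2 v_max=35/2 a_max=7/2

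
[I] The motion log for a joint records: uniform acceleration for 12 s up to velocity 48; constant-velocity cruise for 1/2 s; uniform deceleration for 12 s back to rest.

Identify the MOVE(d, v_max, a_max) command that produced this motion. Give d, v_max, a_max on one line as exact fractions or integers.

a_max = 48/12 = 4
d_a = ½·48·12 = 288; d_c = 48·1/2 = 24
d = 2·288 + 24 = 600
t_c = 1/2 > 0 so v_max = 48

d=600 v_max=48 a_max=4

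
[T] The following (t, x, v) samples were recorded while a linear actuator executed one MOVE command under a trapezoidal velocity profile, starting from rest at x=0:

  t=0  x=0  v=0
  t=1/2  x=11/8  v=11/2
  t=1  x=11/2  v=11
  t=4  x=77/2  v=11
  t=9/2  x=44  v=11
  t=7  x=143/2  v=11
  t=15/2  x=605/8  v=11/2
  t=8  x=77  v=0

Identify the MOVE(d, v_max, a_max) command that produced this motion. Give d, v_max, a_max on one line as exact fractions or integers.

d=77 v_max=11 a_max=11

final state: t=8, x=77, v=0 → d = 77
a_max = (11/2−0)/(1/2−0) = 11
max v = 11 over t∈[1,7] → v_max = 11
check: 11·(1+6) = 77 ✓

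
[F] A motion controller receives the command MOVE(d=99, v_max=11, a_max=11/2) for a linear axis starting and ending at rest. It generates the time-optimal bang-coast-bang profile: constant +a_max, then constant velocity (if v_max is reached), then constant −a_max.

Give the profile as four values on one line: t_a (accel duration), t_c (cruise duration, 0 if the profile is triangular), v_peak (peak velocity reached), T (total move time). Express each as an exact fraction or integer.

t_a=2 t_c=7 v_peak=11 T=11

vₘ²/aₘ = 11²/(11/2) = 22
99 ≥ 22 so v_max reached
t_a = 11/(11/2) = 2; v_peak = 11
d_cruise = 99 − 22 = 77; t_c = 77/11 = 7
T = 2·2 + 7 = 11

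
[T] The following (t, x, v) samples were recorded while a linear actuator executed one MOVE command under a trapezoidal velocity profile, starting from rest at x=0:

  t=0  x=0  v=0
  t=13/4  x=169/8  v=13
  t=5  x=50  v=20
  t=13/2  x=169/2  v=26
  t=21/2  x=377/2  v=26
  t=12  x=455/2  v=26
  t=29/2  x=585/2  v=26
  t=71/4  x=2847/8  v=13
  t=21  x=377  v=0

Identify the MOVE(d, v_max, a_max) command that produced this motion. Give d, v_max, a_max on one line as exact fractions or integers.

final state: t=21, x=377, v=0 → d = 377
a_max = (13−0)/(13/4−0) = 4
max v = 26 over t∈[13/2,29/2] → v_max = 26
check: 26·(13/2+8) = 377 ✓

d=377 v_max=26 a_max=4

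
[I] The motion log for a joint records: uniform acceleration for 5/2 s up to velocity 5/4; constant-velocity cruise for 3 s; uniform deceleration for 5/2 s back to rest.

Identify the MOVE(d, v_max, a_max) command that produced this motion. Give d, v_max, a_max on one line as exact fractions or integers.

a_max = (5/4)/(5/2) = 1/2
d_a = ½·5/4·5/2 = 25/16; d_c = 5/4·3 = 15/4
d = 2·25/16 + 15/4 = 55/8
t_c = 3 > 0 ⇒ limit active, v_max = 5/4

d=55/8 v_max=5/4 a_max=1/2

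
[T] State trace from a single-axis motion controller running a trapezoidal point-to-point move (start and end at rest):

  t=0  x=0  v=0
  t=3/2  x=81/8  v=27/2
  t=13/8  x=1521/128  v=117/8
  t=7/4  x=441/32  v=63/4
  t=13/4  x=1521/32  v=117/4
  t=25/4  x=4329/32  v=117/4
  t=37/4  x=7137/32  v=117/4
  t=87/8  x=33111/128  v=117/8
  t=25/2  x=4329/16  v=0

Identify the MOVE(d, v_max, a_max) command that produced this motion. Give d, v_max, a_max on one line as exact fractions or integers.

d=4329/16 v_max=117/4 a_max=9

final state: t=25/2, x=4329/16, v=0 → d = 4329/16
a_max = (27/2−0)/(3/2−0) = 9
max v = 117/4 over t∈[13/4,37/4] → v_max = 117/4
check: 117/4·(13/4+6) = 4329/16 ✓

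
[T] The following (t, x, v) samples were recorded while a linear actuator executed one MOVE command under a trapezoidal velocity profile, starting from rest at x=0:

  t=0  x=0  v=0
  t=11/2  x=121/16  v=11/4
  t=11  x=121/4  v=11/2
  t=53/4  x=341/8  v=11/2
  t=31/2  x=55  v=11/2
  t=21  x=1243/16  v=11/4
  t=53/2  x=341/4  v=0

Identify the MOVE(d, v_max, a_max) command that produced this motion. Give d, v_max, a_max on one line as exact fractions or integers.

final state: t=53/2, x=341/4, v=0 → d = 341/4
a_max = (11/4−0)/(11/2−0) = 1/2
max v = 11/2 over t∈[11,31/2] → v_max = 11/2
check: 11/2·(11+9/2) = 341/4 ✓

d=341/4 v_max=11/2 a_max=1/2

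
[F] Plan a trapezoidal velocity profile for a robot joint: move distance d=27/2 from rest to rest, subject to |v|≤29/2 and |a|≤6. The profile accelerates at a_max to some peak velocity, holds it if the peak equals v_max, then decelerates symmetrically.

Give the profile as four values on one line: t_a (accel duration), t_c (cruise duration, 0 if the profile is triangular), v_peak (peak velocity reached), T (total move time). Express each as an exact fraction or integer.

t_a=3/2 t_c=0 v_peak=9 T=3

v_max²/a_max = (29/2)²/6 = 841/24
27/2 < 841/24 → triangular
v_peak = √(27/2·6) = √81 = 9
t_a = 9/6 = 3/2; t_c = 0
T = 2·3/2 = 3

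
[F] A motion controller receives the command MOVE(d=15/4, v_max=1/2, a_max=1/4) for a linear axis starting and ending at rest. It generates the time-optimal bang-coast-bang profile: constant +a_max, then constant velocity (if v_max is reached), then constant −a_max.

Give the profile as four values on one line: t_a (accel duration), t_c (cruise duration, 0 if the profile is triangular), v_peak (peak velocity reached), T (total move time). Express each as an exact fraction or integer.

vₘ²/aₘ = (1/2)²/(1/4) = 1
15/4 ≥ 1 ⇒ cruise phase
t_a = (1/2)/(1/4) = 2; v_peak = 1/2
d_cruise = 15/4 − 1 = 11/4; t_c = (11/4)/(1/2) = 11/2
T = 2·2 + 11/2 = 19/2

t_a=2 t_c=11/2 v_peak=1/2 T=19/2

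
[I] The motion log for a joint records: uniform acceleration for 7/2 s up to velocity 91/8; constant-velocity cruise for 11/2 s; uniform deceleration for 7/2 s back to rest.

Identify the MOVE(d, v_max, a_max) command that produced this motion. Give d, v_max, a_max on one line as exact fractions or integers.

a_max = (91/8)/(7/2) = 13/4
d_a = ½·91/8·7/2 = 637/32; d_c = 91/8·11/2 = 1001/16
d = 2·637/32 + 1001/16 = 819/8
t_c = 11/2 > 0 ⇒ limit active, v_max = 91/8

d=819/8 v_max=91/8 a_max=13/4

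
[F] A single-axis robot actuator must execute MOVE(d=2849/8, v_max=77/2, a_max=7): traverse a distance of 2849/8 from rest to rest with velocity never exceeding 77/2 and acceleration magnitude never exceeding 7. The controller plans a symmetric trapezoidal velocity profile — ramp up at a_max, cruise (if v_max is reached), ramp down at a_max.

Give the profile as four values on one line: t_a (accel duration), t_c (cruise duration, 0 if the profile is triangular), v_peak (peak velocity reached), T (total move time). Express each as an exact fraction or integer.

v_max²/a_max = (77/2)²/7 = 847/4
2849/8 ≥ 847/4 so v_max reached
t_a = (77/2)/7 = 11/2; v_peak = 77/2
d_cruise = 2849/8 − 847/4 = 1155/8; t_c = (1155/8)/(77/2) = 15/4
T = 2·11/2 + 15/4 = 59/4

t_a=11/2 t_c=15/4 v_peak=77/2 T=59/4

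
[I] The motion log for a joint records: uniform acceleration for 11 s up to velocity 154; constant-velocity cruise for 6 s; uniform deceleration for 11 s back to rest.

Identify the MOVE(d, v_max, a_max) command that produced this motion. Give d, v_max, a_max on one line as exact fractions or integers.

a_max = 154/11 = 14
d_a = ½·154·11 = 847; d_c = 154·6 = 924
d = 2·847 + 924 = 2618
t_c = 6 > 0 ⇒ limit active, v_max = 154

d=2618 v_max=154 a_max=14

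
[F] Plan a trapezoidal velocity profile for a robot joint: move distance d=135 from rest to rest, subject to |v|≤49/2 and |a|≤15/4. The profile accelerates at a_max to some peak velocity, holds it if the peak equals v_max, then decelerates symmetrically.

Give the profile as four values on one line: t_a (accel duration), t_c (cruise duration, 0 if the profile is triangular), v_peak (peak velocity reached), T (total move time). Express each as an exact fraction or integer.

t_a=6 t_c=0 v_peak=45/2 T=12

vₘ²/aₘ = (49/2)²/(15/4) = 2401/15
135 < 2401/15 so t_c = 0
v_peak = √(135·15/4) = √(2025/4) = 45/2
t_a = (45/2)/(15/4) = 6; t_c = 0
T = 2·6 = 12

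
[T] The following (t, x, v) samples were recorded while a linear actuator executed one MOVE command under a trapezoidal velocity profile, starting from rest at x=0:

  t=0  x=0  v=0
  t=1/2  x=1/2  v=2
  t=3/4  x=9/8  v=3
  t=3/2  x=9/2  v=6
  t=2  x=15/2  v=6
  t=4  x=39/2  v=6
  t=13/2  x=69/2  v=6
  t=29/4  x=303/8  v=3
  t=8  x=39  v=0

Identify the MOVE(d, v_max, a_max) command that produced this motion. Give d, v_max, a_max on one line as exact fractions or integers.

d=39 v_max=6 a_max=4

final state: t=8, x=39, v=0 → d = 39
a_max = (2−0)/(1/2−0) = 4
max v = 6 over t∈[3/2,13/2] → v_max = 6
check: 6·(3/2+5) = 39 ✓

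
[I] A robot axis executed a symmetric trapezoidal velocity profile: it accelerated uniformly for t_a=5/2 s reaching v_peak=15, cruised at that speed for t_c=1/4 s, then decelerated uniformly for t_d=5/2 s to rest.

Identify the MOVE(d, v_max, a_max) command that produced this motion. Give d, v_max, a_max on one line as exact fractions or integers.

d=165/4 v_max=15 a_max=6

a_max = 15/(5/2) = 6
d_a = ½·15·5/2 = 75/4; d_c = 15·1/4 = 15/4
d = 2·75/4 + 15/4 = 165/4
t_c = 1/4 > 0 → v_max = v_peak = 15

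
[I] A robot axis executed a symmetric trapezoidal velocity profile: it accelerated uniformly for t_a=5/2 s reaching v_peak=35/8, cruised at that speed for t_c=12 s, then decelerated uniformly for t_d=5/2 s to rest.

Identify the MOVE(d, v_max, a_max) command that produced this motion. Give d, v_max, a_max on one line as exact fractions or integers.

d=1015/16 v_max=35/8 a_max=7/4

a_max = (35/8)/(5/2) = 7/4
d_a = ½·35/8·5/2 = 175/32; d_c = 35/8·12 = 105/2
d = 2·175/32 + 105/2 = 1015/16
t_c = 12 > 0 so v_max = 35/8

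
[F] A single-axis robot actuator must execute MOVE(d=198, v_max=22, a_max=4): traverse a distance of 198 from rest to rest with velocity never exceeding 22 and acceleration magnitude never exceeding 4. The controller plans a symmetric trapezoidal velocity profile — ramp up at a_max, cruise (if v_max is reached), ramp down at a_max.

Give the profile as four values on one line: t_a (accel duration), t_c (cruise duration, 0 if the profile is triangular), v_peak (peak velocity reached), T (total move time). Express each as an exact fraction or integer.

(v_max)²/a_max = 22²/4 = 121
198 ≥ 121 ⇒ cruise phase
t_a = 22/4 = 11/2; v_peak = 22
d_cruise = 198 − 121 = 77; t_c = 77/22 = 7/2
T = 2·11/2 + 7/2 = 29/2

t_a=11/2 t_c=7/2 v_peak=22 T=29/2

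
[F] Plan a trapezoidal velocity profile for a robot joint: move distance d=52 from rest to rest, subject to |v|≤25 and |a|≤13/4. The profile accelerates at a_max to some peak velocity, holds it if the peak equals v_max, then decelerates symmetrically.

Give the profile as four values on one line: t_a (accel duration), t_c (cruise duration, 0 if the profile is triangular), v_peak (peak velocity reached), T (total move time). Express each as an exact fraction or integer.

v_max²/a_max = 25²/(13/4) = 2500/13
52 < 2500/13 ⇒ no cruise
v_peak = √(52·13/4) = √169 = 13
t_a = 13/(13/4) = 4; t_c = 0
T = 2·4 = 8

t_a=4 t_c=0 v_peak=13 T=8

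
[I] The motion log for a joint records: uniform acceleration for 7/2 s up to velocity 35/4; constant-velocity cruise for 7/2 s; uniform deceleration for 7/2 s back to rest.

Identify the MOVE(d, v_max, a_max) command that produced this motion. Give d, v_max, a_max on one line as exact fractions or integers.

d=245/4 v_max=35/4 a_max=5/2

a_max = (35/4)/(7/2) = 5/2
d_a = ½·35/4·7/2 = 245/16; d_c = 35/4·7/2 = 245/8
d = 2·245/16 + 245/8 = 245/4
t_c = 7/2 > 0 ⇒ limit active, v_max = 35/4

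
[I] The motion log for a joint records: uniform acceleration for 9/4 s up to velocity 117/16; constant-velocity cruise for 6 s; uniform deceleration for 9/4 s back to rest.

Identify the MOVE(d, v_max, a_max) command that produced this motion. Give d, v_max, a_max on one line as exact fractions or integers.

d=3861/64 v_max=117/16 a_max=13/4

a_max = (117/16)/(9/4) = 13/4
d_a = ½·117/16·9/4 = 1053/128; d_c = 117/16·6 = 351/8
d = 2·1053/128 + 351/8 = 3861/64
t_c = 6 > 0 so v_max = 117/16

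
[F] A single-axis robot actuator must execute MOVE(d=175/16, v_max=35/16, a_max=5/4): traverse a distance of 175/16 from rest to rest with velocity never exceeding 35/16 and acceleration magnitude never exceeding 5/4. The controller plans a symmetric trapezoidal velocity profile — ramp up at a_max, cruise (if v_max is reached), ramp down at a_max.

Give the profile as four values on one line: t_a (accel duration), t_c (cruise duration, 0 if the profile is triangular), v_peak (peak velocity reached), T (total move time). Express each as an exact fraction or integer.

t_a=7/4 t_c=13/4 v_peak=35/16 T=27/4

(v_max)²/a_max = (35/16)²/(5/4) = 245/64
175/16 ≥ 245/64 ⇒ cruise phase
t_a = (35/16)/(5/4) = 7/4; v_peak = 35/16
d_cruise = 175/16 − 245/64 = 455/64; t_c = (455/64)/(35/16) = 13/4
T = 2·7/4 + 13/4 = 27/4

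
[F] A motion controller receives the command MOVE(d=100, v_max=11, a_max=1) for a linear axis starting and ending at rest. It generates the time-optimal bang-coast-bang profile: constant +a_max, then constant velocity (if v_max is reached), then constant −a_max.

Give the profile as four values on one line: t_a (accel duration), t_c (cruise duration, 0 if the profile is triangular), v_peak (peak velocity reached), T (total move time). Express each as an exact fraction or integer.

v_max²/a_max = 11²/1 = 121
100 < 121 ⇒ no cruise
v_peak = √(100·1) = √100 = 10
t_a = 10/1 = 10; t_c = 0
T = 2·10 = 20

t_a=10 t_c=0 v_peak=10 T=20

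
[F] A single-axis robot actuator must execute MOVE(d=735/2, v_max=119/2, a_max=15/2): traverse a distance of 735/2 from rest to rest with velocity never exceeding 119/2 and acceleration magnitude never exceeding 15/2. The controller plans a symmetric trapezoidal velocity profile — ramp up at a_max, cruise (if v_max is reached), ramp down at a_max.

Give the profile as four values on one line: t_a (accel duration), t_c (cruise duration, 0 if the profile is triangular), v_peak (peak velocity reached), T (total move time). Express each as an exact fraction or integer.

t_a=7 t_c=0 v_peak=105/2 T=14

vₘ²/aₘ = (119/2)²/(15/2) = 14161/30
735/2 < 14161/30 ⇒ no cruise
v_peak = √(735/2·15/2) = √(11025/4) = 105/2
t_a = (105/2)/(15/2) = 7; t_c = 0
T = 2·7 = 14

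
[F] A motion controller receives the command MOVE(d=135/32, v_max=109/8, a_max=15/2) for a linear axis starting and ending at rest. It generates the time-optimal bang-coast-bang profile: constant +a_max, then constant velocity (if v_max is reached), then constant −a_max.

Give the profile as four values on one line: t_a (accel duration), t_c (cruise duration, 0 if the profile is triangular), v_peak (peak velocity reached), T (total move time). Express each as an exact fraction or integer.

t_a=3/4 t_c=0 v_peak=45/8 T=3/2

v_max²/a_max = (109/8)²/(15/2) = 11881/480
135/32 < 11881/480 ⇒ no cruise
v_peak = √(135/32·15/2) = √(2025/64) = 45/8
t_a = (45/8)/(15/2) = 3/4; t_c = 0
T = 2·3/4 = 3/2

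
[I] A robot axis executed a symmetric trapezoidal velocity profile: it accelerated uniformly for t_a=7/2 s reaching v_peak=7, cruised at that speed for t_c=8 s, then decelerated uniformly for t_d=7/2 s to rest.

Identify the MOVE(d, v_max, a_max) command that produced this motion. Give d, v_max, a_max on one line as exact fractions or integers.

d=161/2 v_max=7 a_max=2

a_max = 7/(7/2) = 2
d_a = ½·7·7/2 = 49/4; d_c = 7·8 = 56
d = 2·49/4 + 56 = 161/2
t_c = 8 > 0 so v_max = 7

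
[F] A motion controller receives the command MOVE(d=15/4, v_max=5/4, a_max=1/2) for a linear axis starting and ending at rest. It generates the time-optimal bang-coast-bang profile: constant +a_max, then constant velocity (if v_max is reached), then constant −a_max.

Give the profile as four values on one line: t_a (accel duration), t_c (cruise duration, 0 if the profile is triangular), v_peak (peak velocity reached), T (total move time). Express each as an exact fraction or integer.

t_a=5/2 t_c=1/2 v_peak=5/4 T=11/2

(v_max)²/a_max = (5/4)²/(1/2) = 25/8
15/4 ≥ 25/8 so v_max reached
t_a = (5/4)/(1/2) = 5/2; v_peak = 5/4
d_cruise = 15/4 − 25/8 = 5/8; t_c = (5/8)/(5/4) = 1/2
T = 2·5/2 + 1/2 = 11/2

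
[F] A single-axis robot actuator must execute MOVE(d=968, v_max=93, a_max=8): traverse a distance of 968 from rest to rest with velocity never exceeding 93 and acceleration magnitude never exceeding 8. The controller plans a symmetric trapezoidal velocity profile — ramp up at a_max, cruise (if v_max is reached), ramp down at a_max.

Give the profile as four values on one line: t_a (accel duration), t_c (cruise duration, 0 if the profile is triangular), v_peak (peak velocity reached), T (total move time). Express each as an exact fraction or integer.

t_a=11 t_c=0 v_peak=88 T=22

v_max²/a_max = 93²/8 = 8649/8
968 < 8649/8 ⇒ no cruise
v_peak = √(968·8) = √7744 = 88
t_a = 88/8 = 11; t_c = 0
T = 2·11 = 22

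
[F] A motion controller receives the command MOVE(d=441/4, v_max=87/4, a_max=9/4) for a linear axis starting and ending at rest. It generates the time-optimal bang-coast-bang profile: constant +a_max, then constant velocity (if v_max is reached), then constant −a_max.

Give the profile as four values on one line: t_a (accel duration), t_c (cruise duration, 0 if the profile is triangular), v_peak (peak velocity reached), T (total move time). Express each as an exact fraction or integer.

(v_max)²/a_max = (87/4)²/(9/4) = 841/4
441/4 < 841/4 → triangular
v_peak = √(441/4·9/4) = √(3969/16) = 63/4
t_a = (63/4)/(9/4) = 7; t_c = 0
T = 2·7 = 14

t_a=7 t_c=0 v_peak=63/4 T=14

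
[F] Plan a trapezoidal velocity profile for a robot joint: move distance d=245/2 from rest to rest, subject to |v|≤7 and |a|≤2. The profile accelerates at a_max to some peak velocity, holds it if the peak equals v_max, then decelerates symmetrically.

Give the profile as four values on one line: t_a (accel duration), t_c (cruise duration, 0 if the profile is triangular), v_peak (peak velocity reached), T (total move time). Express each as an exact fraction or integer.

vₘ²/aₘ = 7²/2 = 49/2
245/2 ≥ 49/2 ⇒ cruise phase
t_a = 7/2; v_peak = 7
d_cruise = 245/2 − 49/2 = 98; t_c = 98/7 = 14
T = 2·7/2 + 14 = 21

t_a=7/2 t_c=14 v_peak=7 T=21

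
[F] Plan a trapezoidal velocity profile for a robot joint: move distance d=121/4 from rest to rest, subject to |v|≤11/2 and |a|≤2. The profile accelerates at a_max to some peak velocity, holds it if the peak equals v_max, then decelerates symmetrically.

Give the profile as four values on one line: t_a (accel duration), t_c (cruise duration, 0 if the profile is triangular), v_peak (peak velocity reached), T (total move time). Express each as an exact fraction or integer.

t_a=11/4 t_c=11/4 v_peak=11/2 T=33/4

vₘ²/aₘ = (11/2)²/2 = 121/8
121/4 ≥ 121/8 ⇒ cruise phase
t_a = (11/2)/2 = 11/4; v_peak = 11/2
d_cruise = 121/4 − 121/8 = 121/8; t_c = (121/8)/(11/2) = 11/4
T = 2·11/4 + 11/4 = 33/4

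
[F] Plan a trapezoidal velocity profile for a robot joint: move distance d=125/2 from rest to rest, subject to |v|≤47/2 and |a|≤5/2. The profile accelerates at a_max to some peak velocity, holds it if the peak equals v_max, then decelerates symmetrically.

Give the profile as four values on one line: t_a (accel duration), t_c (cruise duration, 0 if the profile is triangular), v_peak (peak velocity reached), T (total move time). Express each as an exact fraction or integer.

(v_max)²/a_max = (47/2)²/(5/2) = 2209/10
125/2 < 2209/10 so t_c = 0
v_peak = √(125/2·5/2) = √(625/4) = 25/2
t_a = (25/2)/(5/2) = 5; t_c = 0
T = 2·5 = 10

t_a=5 t_c=0 v_peak=25/2 T=10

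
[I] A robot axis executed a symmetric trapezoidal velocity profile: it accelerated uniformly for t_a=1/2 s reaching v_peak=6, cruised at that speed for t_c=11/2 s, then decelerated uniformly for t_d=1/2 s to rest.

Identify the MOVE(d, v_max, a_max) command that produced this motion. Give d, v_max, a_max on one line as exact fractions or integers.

d=36 v_max=6 a_max=12

a_max = 6/(1/2) = 12
d_a = ½·6·1/2 = 3/2; d_c = 6·11/2 = 33
d = 2·3/2 + 33 = 36
t_c = 11/2 > 0 → v_max = v_peak = 6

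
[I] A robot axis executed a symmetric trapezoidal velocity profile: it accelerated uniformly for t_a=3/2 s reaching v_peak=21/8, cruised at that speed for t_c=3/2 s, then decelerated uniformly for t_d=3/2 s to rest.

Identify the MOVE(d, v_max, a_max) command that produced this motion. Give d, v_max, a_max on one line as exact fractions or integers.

d=63/8 v_max=21/8 a_max=7/4

a_max = (21/8)/(3/2) = 7/4
d_a = ½·21/8·3/2 = 63/32; d_c = 21/8·3/2 = 63/16
d = 2·63/32 + 63/16 = 63/8
t_c = 3/2 > 0 → v_max = v_peak = 21/8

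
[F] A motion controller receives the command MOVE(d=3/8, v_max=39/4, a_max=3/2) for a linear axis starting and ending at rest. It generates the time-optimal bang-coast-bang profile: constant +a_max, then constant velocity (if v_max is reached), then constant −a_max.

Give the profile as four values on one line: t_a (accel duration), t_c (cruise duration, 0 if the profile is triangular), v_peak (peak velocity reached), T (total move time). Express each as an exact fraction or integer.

t_a=1/2 t_c=0 v_peak=3/4 T=1

(v_max)²/a_max = (39/4)²/(3/2) = 507/8
3/8 < 507/8 → triangular
v_peak = √(3/8·3/2) = √(9/16) = 3/4
t_a = (3/4)/(3/2) = 1/2; t_c = 0
T = 2·1/2 = 1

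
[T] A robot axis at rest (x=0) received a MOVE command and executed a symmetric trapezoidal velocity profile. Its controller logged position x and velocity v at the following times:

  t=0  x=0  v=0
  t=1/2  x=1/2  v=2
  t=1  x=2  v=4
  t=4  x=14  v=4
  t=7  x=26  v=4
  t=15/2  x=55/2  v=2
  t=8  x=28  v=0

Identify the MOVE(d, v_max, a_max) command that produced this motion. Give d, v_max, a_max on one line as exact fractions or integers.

d=28 v_max=4 a_max=4

final state: t=8, x=28, v=0 → d = 28
a_max = (2−0)/(1/2−0) = 4
max v = 4 over t∈[1,7] → v_max = 4
check: 4·(1+6) = 28 ✓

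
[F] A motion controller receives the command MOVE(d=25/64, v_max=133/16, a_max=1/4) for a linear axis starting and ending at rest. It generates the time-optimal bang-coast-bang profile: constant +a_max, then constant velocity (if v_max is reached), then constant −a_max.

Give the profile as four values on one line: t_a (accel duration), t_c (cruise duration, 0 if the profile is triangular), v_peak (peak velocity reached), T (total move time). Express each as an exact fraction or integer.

t_a=5/4 t_c=0 v_peak=5/16 T=5/2

vₘ²/aₘ = (133/16)²/(1/4) = 17689/64
25/64 < 17689/64 so t_c = 0
v_peak = √(25/64·1/4) = √(25/256) = 5/16
t_a = (5/16)/(1/4) = 5/4; t_c = 0
T = 2·5/4 = 5/2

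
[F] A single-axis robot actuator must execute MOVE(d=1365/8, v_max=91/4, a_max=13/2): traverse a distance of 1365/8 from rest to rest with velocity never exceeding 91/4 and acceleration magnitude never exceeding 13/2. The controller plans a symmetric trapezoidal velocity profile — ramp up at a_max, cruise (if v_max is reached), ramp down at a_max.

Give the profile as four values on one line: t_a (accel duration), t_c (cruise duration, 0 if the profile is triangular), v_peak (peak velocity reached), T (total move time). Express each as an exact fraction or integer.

t_a=7/2 t_c=4 v_peak=91/4 T=11

vₘ²/aₘ = (91/4)²/(13/2) = 637/8
1365/8 ≥ 637/8 so v_max reached
t_a = (91/4)/(13/2) = 7/2; v_peak = 91/4
d_cruise = 1365/8 − 637/8 = 91; t_c = 91/(91/4) = 4
T = 2·7/2 + 4 = 11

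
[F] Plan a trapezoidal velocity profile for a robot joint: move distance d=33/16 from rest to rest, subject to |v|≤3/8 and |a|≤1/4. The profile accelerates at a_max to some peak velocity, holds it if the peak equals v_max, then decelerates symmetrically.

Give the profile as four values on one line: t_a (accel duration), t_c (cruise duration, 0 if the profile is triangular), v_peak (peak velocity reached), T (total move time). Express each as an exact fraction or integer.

t_a=3/2 t_c=4 v_peak=3/8 T=7

vₘ²/aₘ = (3/8)²/(1/4) = 9/16
33/16 ≥ 9/16 ⇒ cruise phase
t_a = (3/8)/(1/4) = 3/2; v_peak = 3/8
d_cruise = 33/16 − 9/16 = 3/2; t_c = (3/2)/(3/8) = 4
T = 2·3/2 + 4 = 7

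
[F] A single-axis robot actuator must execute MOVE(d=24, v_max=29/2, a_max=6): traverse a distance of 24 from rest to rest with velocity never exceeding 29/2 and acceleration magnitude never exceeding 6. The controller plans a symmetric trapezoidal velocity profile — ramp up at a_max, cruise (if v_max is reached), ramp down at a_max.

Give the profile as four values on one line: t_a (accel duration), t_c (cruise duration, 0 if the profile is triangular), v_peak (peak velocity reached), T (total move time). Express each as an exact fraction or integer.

t_a=2 t_c=0 v_peak=12 T=4

v_max²/a_max = (29/2)²/6 = 841/24
24 < 841/24 → triangular
v_peak = √(24·6) = √144 = 12
t_a = 12/6 = 2; t_c = 0
T = 2·2 = 4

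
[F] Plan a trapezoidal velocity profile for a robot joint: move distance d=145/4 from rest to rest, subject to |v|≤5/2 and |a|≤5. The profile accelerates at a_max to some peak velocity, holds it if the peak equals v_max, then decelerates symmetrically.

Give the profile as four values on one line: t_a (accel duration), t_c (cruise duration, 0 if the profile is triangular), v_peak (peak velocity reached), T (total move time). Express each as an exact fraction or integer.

vₘ²/aₘ = (5/2)²/5 = 5/4
145/4 ≥ 5/4 ⇒ cruise phase
t_a = (5/2)/5 = 1/2; v_peak = 5/2
d_cruise = 145/4 − 5/4 = 35; t_c = 35/(5/2) = 14
T = 2·1/2 + 14 = 15

t_a=1/2 t_c=14 v_peak=5/2 T=15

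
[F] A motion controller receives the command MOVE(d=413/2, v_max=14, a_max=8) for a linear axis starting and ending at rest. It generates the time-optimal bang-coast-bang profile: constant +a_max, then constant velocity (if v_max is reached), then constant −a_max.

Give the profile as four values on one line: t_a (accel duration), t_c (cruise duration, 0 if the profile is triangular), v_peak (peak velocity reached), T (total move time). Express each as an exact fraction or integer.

t_a=7/4 t_c=13 v_peak=14 T=33/2

vₘ²/aₘ = 14²/8 = 49/2
413/2 ≥ 49/2 ⇒ cruise phase
t_a = 14/8 = 7/4; v_peak = 14
d_cruise = 413/2 − 49/2 = 182; t_c = 182/14 = 13
T = 2·7/4 + 13 = 33/2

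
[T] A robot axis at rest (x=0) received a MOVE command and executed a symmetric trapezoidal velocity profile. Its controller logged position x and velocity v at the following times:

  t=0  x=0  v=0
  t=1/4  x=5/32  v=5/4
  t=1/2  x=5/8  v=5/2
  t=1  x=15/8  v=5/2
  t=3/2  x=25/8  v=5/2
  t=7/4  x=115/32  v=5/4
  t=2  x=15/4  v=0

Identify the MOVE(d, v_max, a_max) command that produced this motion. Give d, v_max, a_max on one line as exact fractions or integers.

final state: t=2, x=15/4, v=0 → d = 15/4
a_max = (5/4−0)/(1/4−0) = 5
max v = 5/2 over t∈[1/2,3/2] → v_max = 5/2
check: 5/2·(1/2+1) = 15/4 ✓

d=15/4 v_max=5/2 a_max=5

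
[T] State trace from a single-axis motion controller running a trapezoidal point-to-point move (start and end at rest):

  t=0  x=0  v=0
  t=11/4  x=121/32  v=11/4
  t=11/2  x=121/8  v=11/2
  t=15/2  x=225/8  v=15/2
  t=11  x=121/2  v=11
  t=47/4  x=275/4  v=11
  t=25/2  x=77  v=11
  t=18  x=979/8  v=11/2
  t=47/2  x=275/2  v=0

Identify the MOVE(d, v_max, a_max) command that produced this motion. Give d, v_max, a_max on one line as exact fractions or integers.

final state: t=47/2, x=275/2, v=0 → d = 275/2
a_max = (11/4−0)/(11/4−0) = 1
max v = 11 over t∈[11,25/2] → v_max = 11
check: 11·(11+3/2) = 275/2 ✓

d=275/2 v_max=11 a_max=1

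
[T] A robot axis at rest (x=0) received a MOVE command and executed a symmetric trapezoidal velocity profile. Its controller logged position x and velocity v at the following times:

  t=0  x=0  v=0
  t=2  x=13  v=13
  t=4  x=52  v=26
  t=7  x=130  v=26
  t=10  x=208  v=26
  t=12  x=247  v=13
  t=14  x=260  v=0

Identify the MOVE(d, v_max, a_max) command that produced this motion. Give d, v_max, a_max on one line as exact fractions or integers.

d=260 v_max=26 a_max=13/2

final state: t=14, x=260, v=0 → d = 260
a_max = (13−0)/(2−0) = 13/2
max v = 26 over t∈[4,10] → v_max = 26
check: 26·(4+6) = 260 ✓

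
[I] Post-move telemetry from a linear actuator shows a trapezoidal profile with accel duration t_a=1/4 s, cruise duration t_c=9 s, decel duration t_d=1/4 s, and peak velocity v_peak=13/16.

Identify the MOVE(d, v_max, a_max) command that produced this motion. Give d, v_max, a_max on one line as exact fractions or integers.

d=481/64 v_max=13/16 a_max=13/4

a_max = (13/16)/(1/4) = 13/4
d_a = ½·13/16·1/4 = 13/128; d_c = 13/16·9 = 117/16
d = 2·13/128 + 117/16 = 481/64
t_c = 9 > 0 → v_max = v_peak = 13/16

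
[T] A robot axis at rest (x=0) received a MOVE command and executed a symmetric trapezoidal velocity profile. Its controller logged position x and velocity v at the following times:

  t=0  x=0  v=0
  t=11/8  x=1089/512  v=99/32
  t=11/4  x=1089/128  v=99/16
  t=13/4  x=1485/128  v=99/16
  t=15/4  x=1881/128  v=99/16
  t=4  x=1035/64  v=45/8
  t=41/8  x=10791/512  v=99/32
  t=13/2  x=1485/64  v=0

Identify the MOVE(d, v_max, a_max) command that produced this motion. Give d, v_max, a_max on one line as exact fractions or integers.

final state: t=13/2, x=1485/64, v=0 → d = 1485/64
a_max = (99/32−0)/(11/8−0) = 9/4
max v = 99/16 over t∈[11/4,15/4] → v_max = 99/16
check: 99/16·(11/4+1) = 1485/64 ✓

d=1485/64 v_max=99/16 a_max=9/4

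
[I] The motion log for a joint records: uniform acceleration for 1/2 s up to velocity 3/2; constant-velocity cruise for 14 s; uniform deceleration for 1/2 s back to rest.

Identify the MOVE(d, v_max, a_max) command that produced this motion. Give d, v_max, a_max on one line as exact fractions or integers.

d=87/4 v_max=3/2 a_max=3

a_max = (3/2)/(1/2) = 3
d_a = ½·3/2·1/2 = 3/8; d_c = 3/2·14 = 21
d = 2·3/8 + 21 = 87/4
t_c = 14 > 0 ⇒ limit active, v_max = 3/2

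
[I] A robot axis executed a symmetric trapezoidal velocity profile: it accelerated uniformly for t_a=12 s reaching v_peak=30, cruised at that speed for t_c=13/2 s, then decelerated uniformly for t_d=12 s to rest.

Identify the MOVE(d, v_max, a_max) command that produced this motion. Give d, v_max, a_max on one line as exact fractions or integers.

a_max = 30/12 = 5/2
d_a = ½·30·12 = 180; d_c = 30·13/2 = 195
d = 2·180 + 195 = 555
t_c = 13/2 > 0 ⇒ limit active, v_max = 30

d=555 v_max=30 a_max=5/2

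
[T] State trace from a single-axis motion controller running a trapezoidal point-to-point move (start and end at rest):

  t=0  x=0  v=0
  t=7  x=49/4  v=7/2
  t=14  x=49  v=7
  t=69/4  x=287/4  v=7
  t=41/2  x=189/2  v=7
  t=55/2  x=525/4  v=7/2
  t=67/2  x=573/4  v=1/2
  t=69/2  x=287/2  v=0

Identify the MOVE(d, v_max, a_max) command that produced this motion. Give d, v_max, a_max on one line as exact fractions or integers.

d=287/2 v_max=7 a_max=1/2

final state: t=69/2, x=287/2, v=0 → d = 287/2
a_max = (7/2−0)/(7−0) = 1/2
max v = 7 over t∈[14,41/2] → v_max = 7
check: 7·(14+13/2) = 287/2 ✓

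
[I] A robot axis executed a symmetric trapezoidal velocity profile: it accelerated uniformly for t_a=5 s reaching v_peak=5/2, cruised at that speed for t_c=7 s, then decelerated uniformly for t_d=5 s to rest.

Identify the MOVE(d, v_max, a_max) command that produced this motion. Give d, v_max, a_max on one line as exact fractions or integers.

a_max = (5/2)/5 = 1/2
d_a = ½·5/2·5 = 25/4; d_c = 5/2·7 = 35/2
d = 2·25/4 + 35/2 = 30
t_c = 7 > 0 → v_max = v_peak = 5/2

d=30 v_max=5/2 a_max=1/2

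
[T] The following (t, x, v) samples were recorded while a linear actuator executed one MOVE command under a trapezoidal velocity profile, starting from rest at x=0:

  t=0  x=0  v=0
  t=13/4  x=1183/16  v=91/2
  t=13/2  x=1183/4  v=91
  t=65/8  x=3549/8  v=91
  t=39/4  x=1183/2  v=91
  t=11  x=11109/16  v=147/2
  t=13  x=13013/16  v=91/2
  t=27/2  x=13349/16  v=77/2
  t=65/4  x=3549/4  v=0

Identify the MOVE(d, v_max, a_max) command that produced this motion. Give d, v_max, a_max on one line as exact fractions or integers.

final state: t=65/4, x=3549/4, v=0 → d = 3549/4
a_max = (91/2−0)/(13/4−0) = 14
max v = 91 over t∈[13/2,39/4] → v_max = 91
check: 91·(13/2+13/4) = 3549/4 ✓

d=3549/4 v_max=91 a_max=14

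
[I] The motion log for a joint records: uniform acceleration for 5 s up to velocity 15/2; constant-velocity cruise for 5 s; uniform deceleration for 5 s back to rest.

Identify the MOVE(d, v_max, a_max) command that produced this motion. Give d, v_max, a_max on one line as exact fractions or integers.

d=75 v_max=15/2 a_max=3/2

a_max = (15/2)/5 = 3/2
d_a = ½·15/2·5 = 75/4; d_c = 15/2·5 = 75/2
d = 2·75/4 + 75/2 = 75
t_c = 5 > 0 ⇒ limit active, v_max = 15/2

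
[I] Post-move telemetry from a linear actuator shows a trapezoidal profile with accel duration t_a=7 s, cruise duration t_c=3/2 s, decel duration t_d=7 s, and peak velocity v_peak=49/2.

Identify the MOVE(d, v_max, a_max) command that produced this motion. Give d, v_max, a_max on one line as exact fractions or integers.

d=833/4 v_max=49/2 a_max=7/2

a_max = (49/2)/7 = 7/2
d_a = ½·49/2·7 = 343/4; d_c = 49/2·3/2 = 147/4
d = 2·343/4 + 147/4 = 833/4
t_c = 3/2 > 0 → v_max = v_peak = 49/2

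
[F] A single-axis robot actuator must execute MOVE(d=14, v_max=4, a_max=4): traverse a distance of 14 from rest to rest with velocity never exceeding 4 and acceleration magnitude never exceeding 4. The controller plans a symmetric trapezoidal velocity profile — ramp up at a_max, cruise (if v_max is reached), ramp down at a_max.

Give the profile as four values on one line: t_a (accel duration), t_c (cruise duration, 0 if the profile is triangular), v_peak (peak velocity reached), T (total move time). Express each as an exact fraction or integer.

(v_max)²/a_max = 4²/4 = 4
14 ≥ 4 → trapezoidal
t_a = 4/4 = 1; v_peak = 4
d_cruise = 14 − 4 = 10; t_c = 10/4 = 5/2
T = 2·1 + 5/2 = 9/2

t_a=1 t_c=5/2 v_peak=4 T=9/2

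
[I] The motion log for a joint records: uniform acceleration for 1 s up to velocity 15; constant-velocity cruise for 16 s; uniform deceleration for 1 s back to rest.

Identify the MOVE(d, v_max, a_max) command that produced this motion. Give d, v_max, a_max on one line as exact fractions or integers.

d=255 v_max=15 a_max=15

a_max = 15/1 = 15
d_a = ½·15·1 = 15/2; d_c = 15·16 = 240
d = 2·15/2 + 240 = 255
t_c = 16 > 0 so v_max = 15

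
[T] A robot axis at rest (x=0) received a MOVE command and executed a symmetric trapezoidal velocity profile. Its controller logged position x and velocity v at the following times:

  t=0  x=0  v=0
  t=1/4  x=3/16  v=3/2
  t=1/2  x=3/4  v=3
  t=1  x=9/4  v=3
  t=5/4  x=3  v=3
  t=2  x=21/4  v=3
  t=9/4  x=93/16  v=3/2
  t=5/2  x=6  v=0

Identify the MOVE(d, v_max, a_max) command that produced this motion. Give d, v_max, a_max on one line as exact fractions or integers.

final state: t=5/2, x=6, v=0 → d = 6
a_max = (3/2−0)/(1/4−0) = 6
max v = 3 over t∈[1/2,2] → v_max = 3
check: 3·(1/2+3/2) = 6 ✓

d=6 v_max=3 a_max=6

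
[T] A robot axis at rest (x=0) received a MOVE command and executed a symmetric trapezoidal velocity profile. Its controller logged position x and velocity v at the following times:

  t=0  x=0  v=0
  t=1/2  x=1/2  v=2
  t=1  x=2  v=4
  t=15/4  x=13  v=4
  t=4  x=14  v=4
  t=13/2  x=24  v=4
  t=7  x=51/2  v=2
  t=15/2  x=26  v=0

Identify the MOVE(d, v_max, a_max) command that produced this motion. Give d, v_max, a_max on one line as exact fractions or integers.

final state: t=15/2, x=26, v=0 → d = 26
a_max = (2−0)/(1/2−0) = 4
max v = 4 over t∈[1,13/2] → v_max = 4
check: 4·(1+11/2) = 26 ✓

d=26 v_max=4 a_max=4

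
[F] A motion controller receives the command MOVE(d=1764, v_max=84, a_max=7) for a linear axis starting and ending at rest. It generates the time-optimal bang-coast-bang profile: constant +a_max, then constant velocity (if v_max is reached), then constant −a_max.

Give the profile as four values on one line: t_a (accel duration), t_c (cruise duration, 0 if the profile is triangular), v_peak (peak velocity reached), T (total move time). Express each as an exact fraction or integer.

t_a=12 t_c=9 v_peak=84 T=33

vₘ²/aₘ = 84²/7 = 1008
1764 ≥ 1008 ⇒ cruise phase
t_a = 84/7 = 12; v_peak = 84
d_cruise = 1764 − 1008 = 756; t_c = 756/84 = 9
T = 2·12 + 9 = 33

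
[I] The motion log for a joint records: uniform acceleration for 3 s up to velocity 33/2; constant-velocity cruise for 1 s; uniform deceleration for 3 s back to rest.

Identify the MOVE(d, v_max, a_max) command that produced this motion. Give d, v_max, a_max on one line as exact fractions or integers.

d=66 v_max=33/2 a_max=11/2

a_max = (33/2)/3 = 11/2
d_a = ½·33/2·3 = 99/4; d_c = 33/2·1 = 33/2
d = 2·99/4 + 33/2 = 66
t_c = 1 > 0 → v_max = v_peak = 33/2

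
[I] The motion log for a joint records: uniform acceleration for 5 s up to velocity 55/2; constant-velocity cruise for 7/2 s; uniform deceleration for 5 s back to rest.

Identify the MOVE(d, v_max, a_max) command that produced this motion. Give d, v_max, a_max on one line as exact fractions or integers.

a_max = (55/2)/5 = 11/2
d_a = ½·55/2·5 = 275/4; d_c = 55/2·7/2 = 385/4
d = 2·275/4 + 385/4 = 935/4
t_c = 7/2 > 0 → v_max = v_peak = 55/2

d=935/4 v_max=55/2 a_max=11/2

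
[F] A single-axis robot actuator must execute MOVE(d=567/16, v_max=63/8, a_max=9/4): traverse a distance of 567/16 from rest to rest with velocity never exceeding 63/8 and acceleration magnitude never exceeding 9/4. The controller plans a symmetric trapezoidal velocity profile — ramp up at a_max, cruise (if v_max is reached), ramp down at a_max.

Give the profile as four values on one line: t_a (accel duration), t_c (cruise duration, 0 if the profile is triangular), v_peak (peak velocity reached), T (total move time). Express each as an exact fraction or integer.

v_max²/a_max = (63/8)²/(9/4) = 441/16
567/16 ≥ 441/16 so v_max reached
t_a = (63/8)/(9/4) = 7/2; v_peak = 63/8
d_cruise = 567/16 − 441/16 = 63/8; t_c = (63/8)/(63/8) = 1
T = 2·7/2 + 1 = 8

t_a=7/2 t_c=1 v_peak=63/8 T=8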